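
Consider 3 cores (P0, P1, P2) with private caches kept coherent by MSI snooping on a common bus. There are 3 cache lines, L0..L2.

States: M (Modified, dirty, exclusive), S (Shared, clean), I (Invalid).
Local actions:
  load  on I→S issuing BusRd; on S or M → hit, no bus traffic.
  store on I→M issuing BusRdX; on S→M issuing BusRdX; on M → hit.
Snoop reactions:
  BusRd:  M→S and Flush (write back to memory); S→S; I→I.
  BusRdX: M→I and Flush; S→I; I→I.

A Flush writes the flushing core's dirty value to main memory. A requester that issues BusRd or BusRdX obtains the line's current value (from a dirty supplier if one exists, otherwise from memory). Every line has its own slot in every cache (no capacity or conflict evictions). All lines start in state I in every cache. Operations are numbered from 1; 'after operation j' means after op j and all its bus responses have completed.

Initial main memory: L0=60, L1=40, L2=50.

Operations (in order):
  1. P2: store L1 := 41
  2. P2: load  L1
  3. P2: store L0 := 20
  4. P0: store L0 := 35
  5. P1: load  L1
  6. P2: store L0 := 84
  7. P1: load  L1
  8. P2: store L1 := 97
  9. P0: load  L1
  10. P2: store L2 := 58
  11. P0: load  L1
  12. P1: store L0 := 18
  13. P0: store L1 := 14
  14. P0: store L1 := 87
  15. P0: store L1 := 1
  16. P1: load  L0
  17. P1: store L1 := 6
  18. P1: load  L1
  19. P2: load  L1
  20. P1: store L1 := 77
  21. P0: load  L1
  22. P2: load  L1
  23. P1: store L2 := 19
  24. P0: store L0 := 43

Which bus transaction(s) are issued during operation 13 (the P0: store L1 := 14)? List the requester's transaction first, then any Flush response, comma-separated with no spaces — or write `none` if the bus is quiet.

bus = BusRdX

  op1 P2: store L1 := 41 → I/I/M on L1; bus BusRdX; mem=40
  op2 P2: load  L1 → I/I/M on L1; bus (none); mem=40
  op3 P2: store L0 := 20 → I/I/M on L0; bus BusRdX; mem=60
  op4 P0: store L0 := 35 → M/I/I on L0; bus BusRdX Flush; mem=20
  op5 P1: load  L1 → I/S/S on L1; bus BusRd Flush; mem=41
  op6 P2: store L0 := 84 → I/I/M on L0; bus BusRdX Flush; mem=35
  op7 P1: load  L1 → I/S/S on L1; bus (none); mem=41
  op8 P2: store L1 := 97 → I/I/M on L1; bus BusRdX; mem=41
  op9 P0: load  L1 → S/I/S on L1; bus BusRd Flush; mem=97
  op10 P2: store L2 := 58 → I/I/M on L2; bus BusRdX; mem=50
  op11 P0: load  L1 → S/I/S on L1; bus (none); mem=97
  op12 P1: store L0 := 18 → I/M/I on L0; bus BusRdX Flush; mem=84
  op13 P0: store L1 := 14 → M/I/I on L1; bus BusRdX; mem=97
  op14 P0: store L1 := 87 → M/I/I on L1; bus (none); mem=97
  op15 P0: store L1 := 1 → M/I/I on L1; bus (none); mem=97
  op16 P1: load  L0 → I/M/I on L0; bus (none); mem=84
  op17 P1: store L1 := 6 → I/M/I on L1; bus BusRdX Flush; mem=1
  op18 P1: load  L1 → I/M/I on L1; bus (none); mem=1
  op19 P2: load  L1 → I/S/S on L1; bus BusRd Flush; mem=6
  op20 P1: store L1 := 77 → I/M/I on L1; bus BusRdX; mem=6
  op21 P0: load  L1 → S/S/I on L1; bus BusRd Flush; mem=77
  op22 P2: load  L1 → S/S/S on L1; bus BusRd; mem=77
  op23 P1: store L2 := 19 → I/M/I on L2; bus BusRdX Flush; mem=58
  op24 P0: store L0 := 43 → M/I/I on L0; bus BusRdX Flush; mem=18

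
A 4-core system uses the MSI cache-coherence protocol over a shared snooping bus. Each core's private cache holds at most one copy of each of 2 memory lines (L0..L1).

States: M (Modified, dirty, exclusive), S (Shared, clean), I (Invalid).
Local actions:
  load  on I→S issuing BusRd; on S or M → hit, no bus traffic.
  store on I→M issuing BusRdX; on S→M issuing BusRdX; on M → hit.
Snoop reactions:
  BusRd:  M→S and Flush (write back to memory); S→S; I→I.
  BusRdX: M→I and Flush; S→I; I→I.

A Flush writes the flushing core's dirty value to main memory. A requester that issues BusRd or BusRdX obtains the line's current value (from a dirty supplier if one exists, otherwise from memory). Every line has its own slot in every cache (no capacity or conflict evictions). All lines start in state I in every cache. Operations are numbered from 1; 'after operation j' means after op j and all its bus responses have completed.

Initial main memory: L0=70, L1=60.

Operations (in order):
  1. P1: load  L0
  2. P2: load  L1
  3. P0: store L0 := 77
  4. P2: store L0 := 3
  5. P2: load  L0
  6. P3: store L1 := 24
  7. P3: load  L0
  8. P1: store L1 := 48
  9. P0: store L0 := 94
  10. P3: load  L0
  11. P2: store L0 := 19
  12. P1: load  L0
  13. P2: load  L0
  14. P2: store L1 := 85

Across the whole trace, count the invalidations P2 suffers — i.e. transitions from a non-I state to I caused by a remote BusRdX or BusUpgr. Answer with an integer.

  op1 P1: load  L0 → I/S/I/I on L0; bus BusRd; mem=70
  op2 P2: load  L1 → I/I/S/I on L1; bus BusRd; mem=60
  op3 P0: store L0 := 77 → M/I/I/I on L0; bus BusRdX; mem=70
  op4 P2: store L0 := 3 → I/I/M/I on L0; bus BusRdX Flush; mem=77
  op5 P2: load  L0 → I/I/M/I on L0; bus (none); mem=77
  op6 P3: store L1 := 24 → I/I/I/M on L1; bus BusRdX; mem=60
  op7 P3: load  L0 → I/I/S/S on L0; bus BusRd Flush; mem=3
  op8 P1: store L1 := 48 → I/M/I/I on L1; bus BusRdX Flush; mem=24
  op9 P0: store L0 := 94 → M/I/I/I on L0; bus BusRdX; mem=3
  op10 P3: load  L0 → S/I/I/S on L0; bus BusRd Flush; mem=94
  op11 P2: store L0 := 19 → I/I/M/I on L0; bus BusRdX; mem=94
  op12 P1: load  L0 → I/S/S/I on L0; bus BusRd Flush; mem=19
  op13 P2: load  L0 → I/S/S/I on L0; bus (none); mem=19
  op14 P2: store L1 := 85 → I/I/M/I on L1; bus BusRdX Flush; mem=48

invalidations = 2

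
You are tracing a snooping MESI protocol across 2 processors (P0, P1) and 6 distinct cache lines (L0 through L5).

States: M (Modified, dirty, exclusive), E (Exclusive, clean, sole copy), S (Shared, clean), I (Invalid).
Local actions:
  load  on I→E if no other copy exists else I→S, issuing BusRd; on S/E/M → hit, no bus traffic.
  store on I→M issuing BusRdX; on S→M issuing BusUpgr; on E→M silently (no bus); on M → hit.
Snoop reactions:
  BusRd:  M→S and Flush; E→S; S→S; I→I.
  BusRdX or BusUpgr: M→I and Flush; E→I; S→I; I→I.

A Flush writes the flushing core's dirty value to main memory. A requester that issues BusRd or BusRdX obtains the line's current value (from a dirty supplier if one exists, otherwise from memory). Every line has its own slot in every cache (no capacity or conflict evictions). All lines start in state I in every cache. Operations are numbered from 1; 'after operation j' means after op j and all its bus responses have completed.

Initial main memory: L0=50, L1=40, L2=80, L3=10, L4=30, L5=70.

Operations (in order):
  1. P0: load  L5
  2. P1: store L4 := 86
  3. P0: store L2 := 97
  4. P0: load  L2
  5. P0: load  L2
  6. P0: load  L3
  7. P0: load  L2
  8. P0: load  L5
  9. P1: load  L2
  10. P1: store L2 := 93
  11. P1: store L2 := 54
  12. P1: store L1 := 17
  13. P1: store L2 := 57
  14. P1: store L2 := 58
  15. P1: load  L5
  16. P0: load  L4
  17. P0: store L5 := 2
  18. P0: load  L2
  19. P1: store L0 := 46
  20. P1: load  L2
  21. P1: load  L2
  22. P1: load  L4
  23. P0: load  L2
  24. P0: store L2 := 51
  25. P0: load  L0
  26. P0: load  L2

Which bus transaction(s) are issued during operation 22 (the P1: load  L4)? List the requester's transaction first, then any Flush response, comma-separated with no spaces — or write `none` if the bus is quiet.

bus = none

[1] P0: load  L5 | P0:E(70), P1:I | bus: BusRd
[2] P1: store L4 := 86 | P0:I, P1:M(86) | bus: BusRdX
[3] P0: store L2 := 97 | P0:M(97), P1:I | bus: BusRdX
[4] P0: load  L2 | P0:M(97), P1:I | bus: none
[5] P0: load  L2 | P0:M(97), P1:I | bus: none
[6] P0: load  L3 | P0:E(10), P1:I | bus: BusRd
[7] P0: load  L2 | P0:M(97), P1:I | bus: none
[8] P0: load  L5 | P0:E(70), P1:I | bus: none
[9] P1: load  L2 | P0:S(97), P1:S(97) | bus: BusRd,Flush
[10] P1: store L2 := 93 | P0:I, P1:M(93) | bus: BusUpgr
[11] P1: store L2 := 54 | P0:I, P1:M(54) | bus: none
[12] P1: store L1 := 17 | P0:I, P1:M(17) | bus: BusRdX
[13] P1: store L2 := 57 | P0:I, P1:M(57) | bus: none
[14] P1: store L2 := 58 | P0:I, P1:M(58) | bus: none
[15] P1: load  L5 | P0:S(70), P1:S(70) | bus: BusRd
[16] P0: load  L4 | P0:S(86), P1:S(86) | bus: BusRd,Flush
[17] P0: store L5 := 2 | P0:M(2), P1:I | bus: BusUpgr
[18] P0: load  L2 | P0:S(58), P1:S(58) | bus: BusRd,Flush
[19] P1: store L0 := 46 | P0:I, P1:M(46) | bus: BusRdX
[20] P1: load  L2 | P0:S(58), P1:S(58) | bus: none
[21] P1: load  L2 | P0:S(58), P1:S(58) | bus: none
[22] P1: load  L4 | P0:S(86), P1:S(86) | bus: none
[23] P0: load  L2 | P0:S(58), P1:S(58) | bus: none
[24] P0: store L2 := 51 | P0:M(51), P1:I | bus: BusUpgr
[25] P0: load  L0 | P0:S(46), P1:S(46) | bus: BusRd,Flush
[26] P0: load  L2 | P0:M(51), P1:I | bus: none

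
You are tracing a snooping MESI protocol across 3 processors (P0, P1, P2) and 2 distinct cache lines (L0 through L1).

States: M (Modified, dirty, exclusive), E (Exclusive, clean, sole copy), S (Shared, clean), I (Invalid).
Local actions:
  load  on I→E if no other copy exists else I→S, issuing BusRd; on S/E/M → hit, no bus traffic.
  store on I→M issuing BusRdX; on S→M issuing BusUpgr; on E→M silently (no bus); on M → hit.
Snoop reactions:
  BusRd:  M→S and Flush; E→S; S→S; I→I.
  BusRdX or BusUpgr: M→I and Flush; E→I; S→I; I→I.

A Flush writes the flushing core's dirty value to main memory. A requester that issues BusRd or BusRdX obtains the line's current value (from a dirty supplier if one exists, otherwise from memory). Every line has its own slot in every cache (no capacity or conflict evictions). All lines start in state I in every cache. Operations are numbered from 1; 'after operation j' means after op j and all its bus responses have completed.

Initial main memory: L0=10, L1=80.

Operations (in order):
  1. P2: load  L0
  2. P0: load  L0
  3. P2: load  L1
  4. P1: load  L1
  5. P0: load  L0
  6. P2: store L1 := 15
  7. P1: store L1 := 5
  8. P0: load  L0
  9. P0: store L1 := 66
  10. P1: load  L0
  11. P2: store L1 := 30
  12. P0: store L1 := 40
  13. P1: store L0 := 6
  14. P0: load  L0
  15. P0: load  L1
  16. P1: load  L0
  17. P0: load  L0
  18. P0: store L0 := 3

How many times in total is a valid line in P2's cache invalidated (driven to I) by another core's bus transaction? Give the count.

invalidations = 3

step 1: P2: load  L0  ⟶  IIE  (L0)  txn=BusRd  M[L0]=10
step 2: P0: load  L0  ⟶  SIS  (L0)  txn=BusRd  M[L0]=10
step 3: P2: load  L1  ⟶  IIE  (L1)  txn=BusRd  M[L1]=80
step 4: P1: load  L1  ⟶  ISS  (L1)  txn=BusRd  M[L1]=80
step 5: P0: load  L0  ⟶  SIS  (L0)  txn=∅  M[L0]=10
step 6: P2: store L1 := 15  ⟶  IIM  (L1)  txn=BusUpgr  M[L1]=80
step 7: P1: store L1 := 5  ⟶  IMI  (L1)  txn=BusRdX+Flush  M[L1]=15
step 8: P0: load  L0  ⟶  SIS  (L0)  txn=∅  M[L0]=10
step 9: P0: store L1 := 66  ⟶  MII  (L1)  txn=BusRdX+Flush  M[L1]=5
step 10: P1: load  L0  ⟶  SSS  (L0)  txn=BusRd  M[L0]=10
step 11: P2: store L1 := 30  ⟶  IIM  (L1)  txn=BusRdX+Flush  M[L1]=66
step 12: P0: store L1 := 40  ⟶  MII  (L1)  txn=BusRdX+Flush  M[L1]=30
step 13: P1: store L0 := 6  ⟶  IMI  (L0)  txn=BusUpgr  M[L0]=10
step 14: P0: load  L0  ⟶  SSI  (L0)  txn=BusRd+Flush  M[L0]=6
step 15: P0: load  L1  ⟶  MII  (L1)  txn=∅  M[L1]=30
step 16: P1: load  L0  ⟶  SSI  (L0)  txn=∅  M[L0]=6
step 17: P0: load  L0  ⟶  SSI  (L0)  txn=∅  M[L0]=6
step 18: P0: store L0 := 3  ⟶  MII  (L0)  txn=BusUpgr  M[L0]=6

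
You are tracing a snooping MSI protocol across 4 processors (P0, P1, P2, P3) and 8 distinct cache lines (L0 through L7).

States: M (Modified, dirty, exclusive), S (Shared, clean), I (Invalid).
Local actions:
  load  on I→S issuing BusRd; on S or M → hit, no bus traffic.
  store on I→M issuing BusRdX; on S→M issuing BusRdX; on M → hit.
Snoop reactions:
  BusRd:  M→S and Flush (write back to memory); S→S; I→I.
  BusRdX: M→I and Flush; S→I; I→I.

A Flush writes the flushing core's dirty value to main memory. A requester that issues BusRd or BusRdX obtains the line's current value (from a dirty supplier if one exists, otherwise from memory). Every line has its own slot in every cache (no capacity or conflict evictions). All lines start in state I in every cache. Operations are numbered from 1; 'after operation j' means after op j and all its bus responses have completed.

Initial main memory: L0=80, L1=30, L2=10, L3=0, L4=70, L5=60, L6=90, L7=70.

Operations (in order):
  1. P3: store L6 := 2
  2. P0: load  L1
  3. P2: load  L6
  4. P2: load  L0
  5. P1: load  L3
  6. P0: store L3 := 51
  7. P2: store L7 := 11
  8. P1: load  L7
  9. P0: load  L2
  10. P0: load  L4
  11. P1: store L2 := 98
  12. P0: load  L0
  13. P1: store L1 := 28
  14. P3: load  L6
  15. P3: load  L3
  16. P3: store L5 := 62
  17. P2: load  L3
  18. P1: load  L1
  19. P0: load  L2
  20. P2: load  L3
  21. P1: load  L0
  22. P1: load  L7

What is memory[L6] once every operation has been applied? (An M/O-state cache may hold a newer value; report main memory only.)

memory[L6] = 2

[1] P3: store L6 := 2 | P0:I, P1:I, P2:I, P3:M(2) | bus: BusRdX
[2] P0: load  L1 | P0:S(30), P1:I, P2:I, P3:I | bus: BusRd
[3] P2: load  L6 | P0:I, P1:I, P2:S(2), P3:S(2) | bus: BusRd,Flush
[4] P2: load  L0 | P0:I, P1:I, P2:S(80), P3:I | bus: BusRd
[5] P1: load  L3 | P0:I, P1:S(0), P2:I, P3:I | bus: BusRd
[6] P0: store L3 := 51 | P0:M(51), P1:I, P2:I, P3:I | bus: BusRdX
[7] P2: store L7 := 11 | P0:I, P1:I, P2:M(11), P3:I | bus: BusRdX
[8] P1: load  L7 | P0:I, P1:S(11), P2:S(11), P3:I | bus: BusRd,Flush
[9] P0: load  L2 | P0:S(10), P1:I, P2:I, P3:I | bus: BusRd
[10] P0: load  L4 | P0:S(70), P1:I, P2:I, P3:I | bus: BusRd
[11] P1: store L2 := 98 | P0:I, P1:M(98), P2:I, P3:I | bus: BusRdX
[12] P0: load  L0 | P0:S(80), P1:I, P2:S(80), P3:I | bus: BusRd
[13] P1: store L1 := 28 | P0:I, P1:M(28), P2:I, P3:I | bus: BusRdX
[14] P3: load  L6 | P0:I, P1:I, P2:S(2), P3:S(2) | bus: none
[15] P3: load  L3 | P0:S(51), P1:I, P2:I, P3:S(51) | bus: BusRd,Flush
[16] P3: store L5 := 62 | P0:I, P1:I, P2:I, P3:M(62) | bus: BusRdX
[17] P2: load  L3 | P0:S(51), P1:I, P2:S(51), P3:S(51) | bus: BusRd
[18] P1: load  L1 | P0:I, P1:M(28), P2:I, P3:I | bus: none
[19] P0: load  L2 | P0:S(98), P1:S(98), P2:I, P3:I | bus: BusRd,Flush
[20] P2: load  L3 | P0:S(51), P1:I, P2:S(51), P3:S(51) | bus: none
[21] P1: load  L0 | P0:S(80), P1:S(80), P2:S(80), P3:I | bus: BusRd
[22] P1: load  L7 | P0:I, P1:S(11), P2:S(11), P3:I | bus: none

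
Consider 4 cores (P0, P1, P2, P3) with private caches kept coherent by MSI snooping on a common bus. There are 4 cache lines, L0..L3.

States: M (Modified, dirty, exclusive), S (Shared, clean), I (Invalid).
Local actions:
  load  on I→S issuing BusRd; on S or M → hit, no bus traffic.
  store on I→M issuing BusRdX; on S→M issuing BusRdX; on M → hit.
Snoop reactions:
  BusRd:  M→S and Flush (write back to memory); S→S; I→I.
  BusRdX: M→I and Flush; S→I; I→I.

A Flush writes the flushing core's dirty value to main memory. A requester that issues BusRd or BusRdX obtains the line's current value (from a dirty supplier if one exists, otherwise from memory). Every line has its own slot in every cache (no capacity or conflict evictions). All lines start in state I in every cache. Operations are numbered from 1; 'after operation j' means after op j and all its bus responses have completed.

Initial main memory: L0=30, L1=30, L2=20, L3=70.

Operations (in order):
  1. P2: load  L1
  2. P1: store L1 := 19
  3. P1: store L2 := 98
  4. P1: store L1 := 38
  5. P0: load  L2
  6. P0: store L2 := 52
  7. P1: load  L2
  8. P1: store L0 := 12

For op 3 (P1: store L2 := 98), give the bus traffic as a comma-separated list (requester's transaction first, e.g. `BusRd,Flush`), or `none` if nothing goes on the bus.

bus = BusRdX

  op1 P2: load  L1 → I/I/S/I on L1; bus BusRd; mem=30
  op2 P1: store L1 := 19 → I/M/I/I on L1; bus BusRdX; mem=30
  op3 P1: store L2 := 98 → I/M/I/I on L2; bus BusRdX; mem=20
  op4 P1: store L1 := 38 → I/M/I/I on L1; bus (none); mem=30
  op5 P0: load  L2 → S/S/I/I on L2; bus BusRd Flush; mem=98
  op6 P0: store L2 := 52 → M/I/I/I on L2; bus BusRdX; mem=98
  op7 P1: load  L2 → S/S/I/I on L2; bus BusRd Flush; mem=52
  op8 P1: store L0 := 12 → I/M/I/I on L0; bus BusRdX; mem=30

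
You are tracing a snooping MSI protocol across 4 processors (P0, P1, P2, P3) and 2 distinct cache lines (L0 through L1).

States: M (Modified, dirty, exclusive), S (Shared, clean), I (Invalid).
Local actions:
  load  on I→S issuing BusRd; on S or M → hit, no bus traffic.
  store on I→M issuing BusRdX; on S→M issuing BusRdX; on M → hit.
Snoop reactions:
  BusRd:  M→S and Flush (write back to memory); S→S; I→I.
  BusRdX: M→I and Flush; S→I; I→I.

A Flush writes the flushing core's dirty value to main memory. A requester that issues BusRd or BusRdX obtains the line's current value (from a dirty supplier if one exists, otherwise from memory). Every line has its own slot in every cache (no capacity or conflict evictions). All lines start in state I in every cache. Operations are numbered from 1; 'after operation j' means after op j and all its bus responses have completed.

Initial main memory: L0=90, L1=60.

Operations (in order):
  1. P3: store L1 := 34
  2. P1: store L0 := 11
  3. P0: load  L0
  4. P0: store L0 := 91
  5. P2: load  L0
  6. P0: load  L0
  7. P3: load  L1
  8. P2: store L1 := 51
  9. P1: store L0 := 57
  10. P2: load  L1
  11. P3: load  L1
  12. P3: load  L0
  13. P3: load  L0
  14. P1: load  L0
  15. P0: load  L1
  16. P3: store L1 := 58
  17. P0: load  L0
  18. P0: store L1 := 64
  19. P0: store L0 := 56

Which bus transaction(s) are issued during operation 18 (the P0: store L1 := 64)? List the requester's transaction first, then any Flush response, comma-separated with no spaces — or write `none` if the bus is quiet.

bus = BusRdX,Flush

  op1 P3: store L1 := 34 → I/I/I/M on L1; bus BusRdX; mem=60
  op2 P1: store L0 := 11 → I/M/I/I on L0; bus BusRdX; mem=90
  op3 P0: load  L0 → S/S/I/I on L0; bus BusRd Flush; mem=11
  op4 P0: store L0 := 91 → M/I/I/I on L0; bus BusRdX; mem=11
  op5 P2: load  L0 → S/I/S/I on L0; bus BusRd Flush; mem=91
  op6 P0: load  L0 → S/I/S/I on L0; bus (none); mem=91
  op7 P3: load  L1 → I/I/I/M on L1; bus (none); mem=60
  op8 P2: store L1 := 51 → I/I/M/I on L1; bus BusRdX Flush; mem=34
  op9 P1: store L0 := 57 → I/M/I/I on L0; bus BusRdX; mem=91
  op10 P2: load  L1 → I/I/M/I on L1; bus (none); mem=34
  op11 P3: load  L1 → I/I/S/S on L1; bus BusRd Flush; mem=51
  op12 P3: load  L0 → I/S/I/S on L0; bus BusRd Flush; mem=57
  op13 P3: load  L0 → I/S/I/S on L0; bus (none); mem=57
  op14 P1: load  L0 → I/S/I/S on L0; bus (none); mem=57
  op15 P0: load  L1 → S/I/S/S on L1; bus BusRd; mem=51
  op16 P3: store L1 := 58 → I/I/I/M on L1; bus BusRdX; mem=51
  op17 P0: load  L0 → S/S/I/S on L0; bus BusRd; mem=57
  op18 P0: store L1 := 64 → M/I/I/I on L1; bus BusRdX Flush; mem=58
  op19 P0: store L0 := 56 → M/I/I/I on L0; bus BusRdX; mem=57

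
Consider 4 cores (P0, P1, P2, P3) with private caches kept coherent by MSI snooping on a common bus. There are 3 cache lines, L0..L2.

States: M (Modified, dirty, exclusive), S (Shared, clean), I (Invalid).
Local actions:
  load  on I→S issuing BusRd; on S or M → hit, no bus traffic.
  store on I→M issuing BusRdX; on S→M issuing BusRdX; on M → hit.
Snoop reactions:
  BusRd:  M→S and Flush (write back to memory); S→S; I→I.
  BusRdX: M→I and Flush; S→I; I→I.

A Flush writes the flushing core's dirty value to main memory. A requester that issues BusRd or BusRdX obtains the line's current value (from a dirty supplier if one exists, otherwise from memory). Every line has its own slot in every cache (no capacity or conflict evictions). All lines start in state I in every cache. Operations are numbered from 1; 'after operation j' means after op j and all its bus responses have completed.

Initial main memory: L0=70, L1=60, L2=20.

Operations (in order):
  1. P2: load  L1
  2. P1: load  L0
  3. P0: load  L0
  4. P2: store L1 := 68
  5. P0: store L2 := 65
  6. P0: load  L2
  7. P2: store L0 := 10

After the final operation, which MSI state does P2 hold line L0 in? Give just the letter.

state = M

[1] P2: load  L1 | P0:I, P1:I, P2:S(60), P3:I | bus: BusRd
[2] P1: load  L0 | P0:I, P1:S(70), P2:I, P3:I | bus: BusRd
[3] P0: load  L0 | P0:S(70), P1:S(70), P2:I, P3:I | bus: BusRd
[4] P2: store L1 := 68 | P0:I, P1:I, P2:M(68), P3:I | bus: BusRdX
[5] P0: store L2 := 65 | P0:M(65), P1:I, P2:I, P3:I | bus: BusRdX
[6] P0: load  L2 | P0:M(65), P1:I, P2:I, P3:I | bus: none
[7] P2: store L0 := 10 | P0:I, P1:I, P2:M(10), P3:I | bus: BusRdX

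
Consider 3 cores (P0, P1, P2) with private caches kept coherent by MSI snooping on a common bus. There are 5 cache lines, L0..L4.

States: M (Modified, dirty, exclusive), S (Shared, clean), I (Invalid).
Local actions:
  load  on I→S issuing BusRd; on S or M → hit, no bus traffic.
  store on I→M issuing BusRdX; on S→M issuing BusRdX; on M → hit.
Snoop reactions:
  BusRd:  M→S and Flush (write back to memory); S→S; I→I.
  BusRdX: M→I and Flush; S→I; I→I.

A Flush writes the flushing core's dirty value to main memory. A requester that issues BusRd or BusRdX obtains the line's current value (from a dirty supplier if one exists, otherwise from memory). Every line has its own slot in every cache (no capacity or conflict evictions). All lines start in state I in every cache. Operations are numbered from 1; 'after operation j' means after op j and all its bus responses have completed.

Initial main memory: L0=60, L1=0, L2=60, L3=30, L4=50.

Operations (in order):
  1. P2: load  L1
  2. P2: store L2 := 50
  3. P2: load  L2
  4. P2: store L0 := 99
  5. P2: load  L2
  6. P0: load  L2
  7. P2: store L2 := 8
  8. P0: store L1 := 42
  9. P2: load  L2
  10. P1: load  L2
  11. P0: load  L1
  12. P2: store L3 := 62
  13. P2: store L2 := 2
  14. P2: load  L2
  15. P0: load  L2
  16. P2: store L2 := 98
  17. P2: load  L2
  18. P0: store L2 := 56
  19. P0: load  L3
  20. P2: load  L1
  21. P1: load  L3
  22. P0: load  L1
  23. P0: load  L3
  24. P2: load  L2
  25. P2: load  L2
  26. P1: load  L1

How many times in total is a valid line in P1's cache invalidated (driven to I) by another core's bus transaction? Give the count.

invalidations = 1

1. P2: load  L1  bus=[BusRd]  L1: P0=I P1=I P2=S  mem[L1]=0
2. P2: store L2 := 50  bus=[BusRdX]  L2: P0=I P1=I P2=M  mem[L2]=60
3. P2: load  L2  bus=[-]  L2: P0=I P1=I P2=M  mem[L2]=60
4. P2: store L0 := 99  bus=[BusRdX]  L0: P0=I P1=I P2=M  mem[L0]=60
5. P2: load  L2  bus=[-]  L2: P0=I P1=I P2=M  mem[L2]=60
6. P0: load  L2  bus=[BusRd,Flush]  L2: P0=S P1=I P2=S  mem[L2]=50
7. P2: store L2 := 8  bus=[BusRdX]  L2: P0=I P1=I P2=M  mem[L2]=50
8. P0: store L1 := 42  bus=[BusRdX]  L1: P0=M P1=I P2=I  mem[L1]=0
9. P2: load  L2  bus=[-]  L2: P0=I P1=I P2=M  mem[L2]=50
10. P1: load  L2  bus=[BusRd,Flush]  L2: P0=I P1=S P2=S  mem[L2]=8
11. P0: load  L1  bus=[-]  L1: P0=M P1=I P2=I  mem[L1]=0
12. P2: store L3 := 62  bus=[BusRdX]  L3: P0=I P1=I P2=M  mem[L3]=30
13. P2: store L2 := 2  bus=[BusRdX]  L2: P0=I P1=I P2=M  mem[L2]=8
14. P2: load  L2  bus=[-]  L2: P0=I P1=I P2=M  mem[L2]=8
15. P0: load  L2  bus=[BusRd,Flush]  L2: P0=S P1=I P2=S  mem[L2]=2
16. P2: store L2 := 98  bus=[BusRdX]  L2: P0=I P1=I P2=M  mem[L2]=2
17. P2: load  L2  bus=[-]  L2: P0=I P1=I P2=M  mem[L2]=2
18. P0: store L2 := 56  bus=[BusRdX,Flush]  L2: P0=M P1=I P2=I  mem[L2]=98
19. P0: load  L3  bus=[BusRd,Flush]  L3: P0=S P1=I P2=S  mem[L3]=62
20. P2: load  L1  bus=[BusRd,Flush]  L1: P0=S P1=I P2=S  mem[L1]=42
21. P1: load  L3  bus=[BusRd]  L3: P0=S P1=S P2=S  mem[L3]=62
22. P0: load  L1  bus=[-]  L1: P0=S P1=I P2=S  mem[L1]=42
23. P0: load  L3  bus=[-]  L3: P0=S P1=S P2=S  mem[L3]=62
24. P2: load  L2  bus=[BusRd,Flush]  L2: P0=S P1=I P2=S  mem[L2]=56
25. P2: load  L2  bus=[-]  L2: P0=S P1=I P2=S  mem[L2]=56
26. P1: load  L1  bus=[BusRd]  L1: P0=S P1=S P2=S  mem[L1]=42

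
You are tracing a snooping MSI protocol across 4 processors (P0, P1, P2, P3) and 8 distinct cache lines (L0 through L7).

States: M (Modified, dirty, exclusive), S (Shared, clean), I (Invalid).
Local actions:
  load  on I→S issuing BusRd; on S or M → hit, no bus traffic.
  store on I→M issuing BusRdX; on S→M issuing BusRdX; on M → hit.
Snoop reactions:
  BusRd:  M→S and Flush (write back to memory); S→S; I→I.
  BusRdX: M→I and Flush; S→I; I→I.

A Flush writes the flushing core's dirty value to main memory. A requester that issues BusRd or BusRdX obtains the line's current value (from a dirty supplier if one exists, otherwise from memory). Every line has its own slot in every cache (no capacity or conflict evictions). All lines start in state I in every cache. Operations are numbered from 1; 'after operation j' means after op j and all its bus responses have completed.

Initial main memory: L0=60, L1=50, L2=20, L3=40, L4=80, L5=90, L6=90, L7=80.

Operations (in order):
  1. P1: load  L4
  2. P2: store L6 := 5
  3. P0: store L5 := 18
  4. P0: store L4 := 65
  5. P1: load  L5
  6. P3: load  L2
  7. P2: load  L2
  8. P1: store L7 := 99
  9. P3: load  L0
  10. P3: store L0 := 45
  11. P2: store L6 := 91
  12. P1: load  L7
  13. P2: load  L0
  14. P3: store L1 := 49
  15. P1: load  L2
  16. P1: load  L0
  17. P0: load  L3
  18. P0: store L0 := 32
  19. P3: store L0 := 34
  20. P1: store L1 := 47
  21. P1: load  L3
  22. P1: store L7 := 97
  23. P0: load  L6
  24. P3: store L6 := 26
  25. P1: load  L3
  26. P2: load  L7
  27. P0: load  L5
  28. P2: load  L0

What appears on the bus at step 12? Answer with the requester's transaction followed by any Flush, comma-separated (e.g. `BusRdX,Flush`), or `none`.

bus = none

  op1 P1: load  L4 → I/S/I/I on L4; bus BusRd; mem=80
  op2 P2: store L6 := 5 → I/I/M/I on L6; bus BusRdX; mem=90
  op3 P0: store L5 := 18 → M/I/I/I on L5; bus BusRdX; mem=90
  op4 P0: store L4 := 65 → M/I/I/I on L4; bus BusRdX; mem=80
  op5 P1: load  L5 → S/S/I/I on L5; bus BusRd Flush; mem=18
  op6 P3: load  L2 → I/I/I/S on L2; bus BusRd; mem=20
  op7 P2: load  L2 → I/I/S/S on L2; bus BusRd; mem=20
  op8 P1: store L7 := 99 → I/M/I/I on L7; bus BusRdX; mem=80
  op9 P3: load  L0 → I/I/I/S on L0; bus BusRd; mem=60
  op10 P3: store L0 := 45 → I/I/I/M on L0; bus BusRdX; mem=60
  op11 P2: store L6 := 91 → I/I/M/I on L6; bus (none); mem=90
  op12 P1: load  L7 → I/M/I/I on L7; bus (none); mem=80
  op13 P2: load  L0 → I/I/S/S on L0; bus BusRd Flush; mem=45
  op14 P3: store L1 := 49 → I/I/I/M on L1; bus BusRdX; mem=50
  op15 P1: load  L2 → I/S/S/S on L2; bus BusRd; mem=20
  op16 P1: load  L0 → I/S/S/S on L0; bus BusRd; mem=45
  op17 P0: load  L3 → S/I/I/I on L3; bus BusRd; mem=40
  op18 P0: store L0 := 32 → M/I/I/I on L0; bus BusRdX; mem=45
  op19 P3: store L0 := 34 → I/I/I/M on L0; bus BusRdX Flush; mem=32
  op20 P1: store L1 := 47 → I/M/I/I on L1; bus BusRdX Flush; mem=49
  op21 P1: load  L3 → S/S/I/I on L3; bus BusRd; mem=40
  op22 P1: store L7 := 97 → I/M/I/I on L7; bus (none); mem=80
  op23 P0: load  L6 → S/I/S/I on L6; bus BusRd Flush; mem=91
  op24 P3: store L6 := 26 → I/I/I/M on L6; bus BusRdX; mem=91
  op25 P1: load  L3 → S/S/I/I on L3; bus (none); mem=40
  op26 P2: load  L7 → I/S/S/I on L7; bus BusRd Flush; mem=97
  op27 P0: load  L5 → S/S/I/I on L5; bus (none); mem=18
  op28 P2: load  L0 → I/I/S/S on L0; bus BusRd Flush; mem=34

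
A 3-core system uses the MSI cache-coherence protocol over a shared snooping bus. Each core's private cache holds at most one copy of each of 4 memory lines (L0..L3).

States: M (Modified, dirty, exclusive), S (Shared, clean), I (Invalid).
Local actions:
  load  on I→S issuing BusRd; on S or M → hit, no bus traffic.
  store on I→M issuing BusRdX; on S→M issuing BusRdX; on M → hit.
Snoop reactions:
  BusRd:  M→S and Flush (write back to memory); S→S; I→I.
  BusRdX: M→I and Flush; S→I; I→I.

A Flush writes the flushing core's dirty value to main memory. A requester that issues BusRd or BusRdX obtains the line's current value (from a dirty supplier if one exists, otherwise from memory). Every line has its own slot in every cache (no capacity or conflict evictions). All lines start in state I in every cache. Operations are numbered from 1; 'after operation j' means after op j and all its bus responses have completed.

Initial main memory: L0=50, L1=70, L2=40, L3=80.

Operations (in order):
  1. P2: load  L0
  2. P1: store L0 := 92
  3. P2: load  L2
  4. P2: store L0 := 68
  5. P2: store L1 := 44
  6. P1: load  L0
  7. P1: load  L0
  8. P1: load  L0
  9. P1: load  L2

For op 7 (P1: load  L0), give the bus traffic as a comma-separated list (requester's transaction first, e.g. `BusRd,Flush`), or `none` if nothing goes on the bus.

bus = none

step 1: P2: load  L0  ⟶  IIS  (L0)  txn=BusRd  M[L0]=50
step 2: P1: store L0 := 92  ⟶  IMI  (L0)  txn=BusRdX  M[L0]=50
step 3: P2: load  L2  ⟶  IIS  (L2)  txn=BusRd  M[L2]=40
step 4: P2: store L0 := 68  ⟶  IIM  (L0)  txn=BusRdX+Flush  M[L0]=92
step 5: P2: store L1 := 44  ⟶  IIM  (L1)  txn=BusRdX  M[L1]=70
step 6: P1: load  L0  ⟶  ISS  (L0)  txn=BusRd+Flush  M[L0]=68
step 7: P1: load  L0  ⟶  ISS  (L0)  txn=∅  M[L0]=68
step 8: P1: load  L0  ⟶  ISS  (L0)  txn=∅  M[L0]=68
step 9: P1: load  L2  ⟶  ISS  (L2)  txn=BusRd  M[L2]=40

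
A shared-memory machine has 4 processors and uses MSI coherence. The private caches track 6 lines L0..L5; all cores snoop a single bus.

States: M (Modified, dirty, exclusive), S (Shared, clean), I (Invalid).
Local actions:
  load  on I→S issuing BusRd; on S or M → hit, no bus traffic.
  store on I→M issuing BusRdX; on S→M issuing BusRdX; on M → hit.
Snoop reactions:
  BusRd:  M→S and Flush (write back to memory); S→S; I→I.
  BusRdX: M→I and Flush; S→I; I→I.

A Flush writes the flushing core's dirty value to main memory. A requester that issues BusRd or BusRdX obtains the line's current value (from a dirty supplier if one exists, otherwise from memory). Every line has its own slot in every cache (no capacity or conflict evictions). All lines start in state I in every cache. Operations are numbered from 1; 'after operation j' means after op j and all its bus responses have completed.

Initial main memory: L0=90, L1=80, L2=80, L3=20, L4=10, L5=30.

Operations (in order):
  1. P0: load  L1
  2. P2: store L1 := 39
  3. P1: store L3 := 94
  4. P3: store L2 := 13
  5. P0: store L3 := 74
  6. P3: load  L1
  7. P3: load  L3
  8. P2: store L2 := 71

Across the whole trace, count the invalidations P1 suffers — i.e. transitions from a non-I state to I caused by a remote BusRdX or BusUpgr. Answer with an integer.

1. P0: load  L1  bus=[BusRd]  L1: P0=S P1=I P2=I P3=I  mem[L1]=80
2. P2: store L1 := 39  bus=[BusRdX]  L1: P0=I P1=I P2=M P3=I  mem[L1]=80
3. P1: store L3 := 94  bus=[BusRdX]  L3: P0=I P1=M P2=I P3=I  mem[L3]=20
4. P3: store L2 := 13  bus=[BusRdX]  L2: P0=I P1=I P2=I P3=M  mem[L2]=80
5. P0: store L3 := 74  bus=[BusRdX,Flush]  L3: P0=M P1=I P2=I P3=I  mem[L3]=94
6. P3: load  L1  bus=[BusRd,Flush]  L1: P0=I P1=I P2=S P3=S  mem[L1]=39
7. P3: load  L3  bus=[BusRd,Flush]  L3: P0=S P1=I P2=I P3=S  mem[L3]=74
8. P2: store L2 := 71  bus=[BusRdX,Flush]  L2: P0=I P1=I P2=M P3=I  mem[L2]=13

invalidations = 1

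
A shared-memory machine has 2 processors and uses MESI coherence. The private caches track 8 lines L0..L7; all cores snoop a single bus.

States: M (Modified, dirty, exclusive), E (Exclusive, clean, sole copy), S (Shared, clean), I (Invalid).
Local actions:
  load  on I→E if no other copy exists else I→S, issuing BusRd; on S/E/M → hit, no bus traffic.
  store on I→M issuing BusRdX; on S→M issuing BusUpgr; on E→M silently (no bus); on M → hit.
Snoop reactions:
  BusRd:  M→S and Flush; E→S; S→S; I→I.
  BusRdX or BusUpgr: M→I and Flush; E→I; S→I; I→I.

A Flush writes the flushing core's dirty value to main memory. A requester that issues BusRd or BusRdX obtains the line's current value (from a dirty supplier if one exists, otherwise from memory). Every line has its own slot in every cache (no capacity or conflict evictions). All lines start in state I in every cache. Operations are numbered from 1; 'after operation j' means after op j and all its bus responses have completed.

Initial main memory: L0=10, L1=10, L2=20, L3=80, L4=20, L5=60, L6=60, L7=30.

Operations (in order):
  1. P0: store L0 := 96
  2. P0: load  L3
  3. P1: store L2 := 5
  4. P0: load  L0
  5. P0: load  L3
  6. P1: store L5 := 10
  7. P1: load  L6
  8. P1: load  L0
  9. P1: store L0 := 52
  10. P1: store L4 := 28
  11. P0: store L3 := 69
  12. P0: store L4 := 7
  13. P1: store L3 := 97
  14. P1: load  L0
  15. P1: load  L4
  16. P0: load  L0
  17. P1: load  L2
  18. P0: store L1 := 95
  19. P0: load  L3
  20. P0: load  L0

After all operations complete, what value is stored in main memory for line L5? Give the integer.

step 1: P0: store L0 := 96  ⟶  MI  (L0)  txn=BusRdX  M[L0]=10
step 2: P0: load  L3  ⟶  EI  (L3)  txn=BusRd  M[L3]=80
step 3: P1: store L2 := 5  ⟶  IM  (L2)  txn=BusRdX  M[L2]=20
step 4: P0: load  L0  ⟶  MI  (L0)  txn=∅  M[L0]=10
step 5: P0: load  L3  ⟶  EI  (L3)  txn=∅  M[L3]=80
step 6: P1: store L5 := 10  ⟶  IM  (L5)  txn=BusRdX  M[L5]=60
step 7: P1: load  L6  ⟶  IE  (L6)  txn=BusRd  M[L6]=60
step 8: P1: load  L0  ⟶  SS  (L0)  txn=BusRd+Flush  M[L0]=96
step 9: P1: store L0 := 52  ⟶  IM  (L0)  txn=BusUpgr  M[L0]=96
step 10: P1: store L4 := 28  ⟶  IM  (L4)  txn=BusRdX  M[L4]=20
step 11: P0: store L3 := 69  ⟶  MI  (L3)  txn=∅  M[L3]=80
step 12: P0: store L4 := 7  ⟶  MI  (L4)  txn=BusRdX+Flush  M[L4]=28
step 13: P1: store L3 := 97  ⟶  IM  (L3)  txn=BusRdX+Flush  M[L3]=69
step 14: P1: load  L0  ⟶  IM  (L0)  txn=∅  M[L0]=96
step 15: P1: load  L4  ⟶  SS  (L4)  txn=BusRd+Flush  M[L4]=7
step 16: P0: load  L0  ⟶  SS  (L0)  txn=BusRd+Flush  M[L0]=52
step 17: P1: load  L2  ⟶  IM  (L2)  txn=∅  M[L2]=20
step 18: P0: store L1 := 95  ⟶  MI  (L1)  txn=BusRdX  M[L1]=10
step 19: P0: load  L3  ⟶  SS  (L3)  txn=BusRd+Flush  M[L3]=97
step 20: P0: load  L0  ⟶  SS  (L0)  txn=∅  M[L0]=52

memory[L5] = 60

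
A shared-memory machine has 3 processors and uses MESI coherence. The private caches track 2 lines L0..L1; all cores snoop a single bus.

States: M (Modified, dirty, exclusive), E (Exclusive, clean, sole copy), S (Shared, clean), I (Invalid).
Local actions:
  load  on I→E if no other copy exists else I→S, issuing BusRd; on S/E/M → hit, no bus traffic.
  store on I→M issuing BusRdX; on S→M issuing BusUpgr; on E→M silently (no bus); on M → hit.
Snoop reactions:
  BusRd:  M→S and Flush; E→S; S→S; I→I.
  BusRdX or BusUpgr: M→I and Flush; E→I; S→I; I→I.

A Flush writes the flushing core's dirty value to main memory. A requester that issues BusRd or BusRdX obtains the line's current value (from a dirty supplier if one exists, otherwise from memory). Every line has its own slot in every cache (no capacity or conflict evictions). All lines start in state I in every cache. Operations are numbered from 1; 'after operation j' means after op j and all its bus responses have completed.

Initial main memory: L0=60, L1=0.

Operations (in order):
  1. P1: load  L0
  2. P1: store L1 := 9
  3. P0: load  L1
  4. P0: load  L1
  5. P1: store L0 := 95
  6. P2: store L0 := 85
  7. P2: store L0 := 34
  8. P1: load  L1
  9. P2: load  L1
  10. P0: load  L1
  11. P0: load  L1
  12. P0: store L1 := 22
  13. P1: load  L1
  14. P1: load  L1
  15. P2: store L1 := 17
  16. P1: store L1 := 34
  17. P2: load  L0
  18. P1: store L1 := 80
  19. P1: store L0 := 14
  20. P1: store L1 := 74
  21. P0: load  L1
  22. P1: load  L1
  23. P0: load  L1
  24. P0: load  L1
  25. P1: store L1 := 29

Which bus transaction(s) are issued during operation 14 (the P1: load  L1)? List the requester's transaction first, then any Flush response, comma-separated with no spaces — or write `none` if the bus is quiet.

[1] P1: load  L0 | P0:I, P1:E(60), P2:I | bus: BusRd
[2] P1: store L1 := 9 | P0:I, P1:M(9), P2:I | bus: BusRdX
[3] P0: load  L1 | P0:S(9), P1:S(9), P2:I | bus: BusRd,Flush
[4] P0: load  L1 | P0:S(9), P1:S(9), P2:I | bus: none
[5] P1: store L0 := 95 | P0:I, P1:M(95), P2:I | bus: none
[6] P2: store L0 := 85 | P0:I, P1:I, P2:M(85) | bus: BusRdX,Flush
[7] P2: store L0 := 34 | P0:I, P1:I, P2:M(34) | bus: none
[8] P1: load  L1 | P0:S(9), P1:S(9), P2:I | bus: none
[9] P2: load  L1 | P0:S(9), P1:S(9), P2:S(9) | bus: BusRd
[10] P0: load  L1 | P0:S(9), P1:S(9), P2:S(9) | bus: none
[11] P0: load  L1 | P0:S(9), P1:S(9), P2:S(9) | bus: none
[12] P0: store L1 := 22 | P0:M(22), P1:I, P2:I | bus: BusUpgr
[13] P1: load  L1 | P0:S(22), P1:S(22), P2:I | bus: BusRd,Flush
[14] P1: load  L1 | P0:S(22), P1:S(22), P2:I | bus: none
[15] P2: store L1 := 17 | P0:I, P1:I, P2:M(17) | bus: BusRdX
[16] P1: store L1 := 34 | P0:I, P1:M(34), P2:I | bus: BusRdX,Flush
[17] P2: load  L0 | P0:I, P1:I, P2:M(34) | bus: none
[18] P1: store L1 := 80 | P0:I, P1:M(80), P2:I | bus: none
[19] P1: store L0 := 14 | P0:I, P1:M(14), P2:I | bus: BusRdX,Flush
[20] P1: store L1 := 74 | P0:I, P1:M(74), P2:I | bus: none
[21] P0: load  L1 | P0:S(74), P1:S(74), P2:I | bus: BusRd,Flush
[22] P1: load  L1 | P0:S(74), P1:S(74), P2:I | bus: none
[23] P0: load  L1 | P0:S(74), P1:S(74), P2:I | bus: none
[24] P0: load  L1 | P0:S(74), P1:S(74), P2:I | bus: none
[25] P1: store L1 := 29 | P0:I, P1:M(29), P2:I | bus: BusUpgr

bus = none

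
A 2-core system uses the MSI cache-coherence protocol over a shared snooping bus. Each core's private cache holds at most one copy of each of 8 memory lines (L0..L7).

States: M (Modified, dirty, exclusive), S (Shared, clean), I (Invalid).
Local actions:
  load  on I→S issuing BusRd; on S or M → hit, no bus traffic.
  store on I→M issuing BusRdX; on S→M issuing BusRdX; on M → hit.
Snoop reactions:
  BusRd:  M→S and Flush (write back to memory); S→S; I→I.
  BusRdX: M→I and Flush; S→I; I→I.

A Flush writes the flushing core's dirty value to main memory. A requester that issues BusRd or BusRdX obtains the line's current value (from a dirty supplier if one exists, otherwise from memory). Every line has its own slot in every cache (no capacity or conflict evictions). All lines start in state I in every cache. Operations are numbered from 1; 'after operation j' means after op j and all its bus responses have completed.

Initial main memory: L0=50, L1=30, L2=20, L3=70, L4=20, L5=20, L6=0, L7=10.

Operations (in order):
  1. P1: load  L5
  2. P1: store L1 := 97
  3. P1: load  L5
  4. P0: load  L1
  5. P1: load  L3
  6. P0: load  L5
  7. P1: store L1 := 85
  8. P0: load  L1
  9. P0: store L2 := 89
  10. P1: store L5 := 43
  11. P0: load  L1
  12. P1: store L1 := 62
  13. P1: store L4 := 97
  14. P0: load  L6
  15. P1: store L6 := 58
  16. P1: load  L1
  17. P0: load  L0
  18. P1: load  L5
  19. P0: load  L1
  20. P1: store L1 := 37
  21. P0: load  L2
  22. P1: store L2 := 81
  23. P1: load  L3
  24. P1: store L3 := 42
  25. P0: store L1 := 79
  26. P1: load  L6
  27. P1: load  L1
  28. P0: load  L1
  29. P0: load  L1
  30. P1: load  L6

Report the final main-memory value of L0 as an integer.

memory[L0] = 50

  op1 P1: load  L5 → I/S on L5; bus BusRd; mem=20
  op2 P1: store L1 := 97 → I/M on L1; bus BusRdX; mem=30
  op3 P1: load  L5 → I/S on L5; bus (none); mem=20
  op4 P0: load  L1 → S/S on L1; bus BusRd Flush; mem=97
  op5 P1: load  L3 → I/S on L3; bus BusRd; mem=70
  op6 P0: load  L5 → S/S on L5; bus BusRd; mem=20
  op7 P1: store L1 := 85 → I/M on L1; bus BusRdX; mem=97
  op8 P0: load  L1 → S/S on L1; bus BusRd Flush; mem=85
  op9 P0: store L2 := 89 → M/I on L2; bus BusRdX; mem=20
  op10 P1: store L5 := 43 → I/M on L5; bus BusRdX; mem=20
  op11 P0: load  L1 → S/S on L1; bus (none); mem=85
  op12 P1: store L1 := 62 → I/M on L1; bus BusRdX; mem=85
  op13 P1: store L4 := 97 → I/M on L4; bus BusRdX; mem=20
  op14 P0: load  L6 → S/I on L6; bus BusRd; mem=0
  op15 P1: store L6 := 58 → I/M on L6; bus BusRdX; mem=0
  op16 P1: load  L1 → I/M on L1; bus (none); mem=85
  op17 P0: load  L0 → S/I on L0; bus BusRd; mem=50
  op18 P1: load  L5 → I/M on L5; bus (none); mem=20
  op19 P0: load  L1 → S/S on L1; bus BusRd Flush; mem=62
  op20 P1: store L1 := 37 → I/M on L1; bus BusRdX; mem=62
  op21 P0: load  L2 → M/I on L2; bus (none); mem=20
  op22 P1: store L2 := 81 → I/M on L2; bus BusRdX Flush; mem=89
  op23 P1: load  L3 → I/S on L3; bus (none); mem=70
  op24 P1: store L3 := 42 → I/M on L3; bus BusRdX; mem=70
  op25 P0: store L1 := 79 → M/I on L1; bus BusRdX Flush; mem=37
  op26 P1: load  L6 → I/M on L6; bus (none); mem=0
  op27 P1: load  L1 → S/S on L1; bus BusRd Flush; mem=79
  op28 P0: load  L1 → S/S on L1; bus (none); mem=79
  op29 P0: load  L1 → S/S on L1; bus (none); mem=79
  op30 P1: load  L6 → I/M on L6; bus (none); mem=0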